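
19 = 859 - 840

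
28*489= 13692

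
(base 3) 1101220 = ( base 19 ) 2FG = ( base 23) 1lb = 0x3FF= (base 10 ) 1023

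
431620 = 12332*35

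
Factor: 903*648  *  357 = 2^3*3^6* 7^2*17^1*43^1 =208896408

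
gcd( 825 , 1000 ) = 25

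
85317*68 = 5801556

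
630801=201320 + 429481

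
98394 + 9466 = 107860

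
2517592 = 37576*67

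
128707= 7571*17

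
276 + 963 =1239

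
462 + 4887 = 5349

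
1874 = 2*937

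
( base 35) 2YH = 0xE49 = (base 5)104112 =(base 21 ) 863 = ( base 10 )3657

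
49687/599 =82 + 569/599 = 82.95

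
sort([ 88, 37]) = [ 37, 88 ]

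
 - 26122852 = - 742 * 35206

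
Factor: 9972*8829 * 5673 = 2^2*3^7*31^1*61^1*109^1*277^1= 499466736324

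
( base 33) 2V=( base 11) 89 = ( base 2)1100001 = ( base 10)97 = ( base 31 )34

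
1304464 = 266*4904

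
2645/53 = 2645/53 = 49.91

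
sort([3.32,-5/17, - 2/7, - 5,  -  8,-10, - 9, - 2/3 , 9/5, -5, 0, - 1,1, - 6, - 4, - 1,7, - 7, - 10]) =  [ - 10, - 10,-9, - 8, - 7,  -  6, - 5,-5, - 4, - 1, - 1 , - 2/3, - 5/17, - 2/7, 0,1, 9/5, 3.32,7]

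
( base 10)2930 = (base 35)2dp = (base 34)2i6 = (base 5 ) 43210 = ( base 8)5562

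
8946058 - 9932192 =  - 986134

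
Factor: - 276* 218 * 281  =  -16907208 = - 2^3 * 3^1*23^1 * 109^1*281^1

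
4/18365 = 4/18365 = 0.00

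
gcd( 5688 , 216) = 72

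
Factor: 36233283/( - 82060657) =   -  3^1*7^(- 1 )*97^1*659^( - 1)*17789^(-1 )*124513^1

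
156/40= 39/10 =3.90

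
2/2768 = 1/1384= 0.00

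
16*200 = 3200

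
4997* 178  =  889466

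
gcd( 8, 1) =1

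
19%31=19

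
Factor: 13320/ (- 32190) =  - 12/29 = -2^2*3^1 *29^( - 1)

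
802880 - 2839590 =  - 2036710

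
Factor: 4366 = 2^1*37^1 * 59^1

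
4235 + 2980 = 7215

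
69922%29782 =10358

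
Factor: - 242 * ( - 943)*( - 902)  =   - 205841812  =  -2^2*11^3*23^1*41^2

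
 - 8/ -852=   2/213 = 0.01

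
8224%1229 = 850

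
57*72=4104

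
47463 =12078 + 35385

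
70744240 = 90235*784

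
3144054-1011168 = 2132886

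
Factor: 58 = 2^1 * 29^1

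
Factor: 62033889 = 3^1*61^1*257^1*1319^1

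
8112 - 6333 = 1779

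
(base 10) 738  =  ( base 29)pd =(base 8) 1342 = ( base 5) 10423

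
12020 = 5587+6433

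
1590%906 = 684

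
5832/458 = 12 +168/229 =12.73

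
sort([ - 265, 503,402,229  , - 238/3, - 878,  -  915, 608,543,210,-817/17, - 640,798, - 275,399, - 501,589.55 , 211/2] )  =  [  -  915, - 878,-640, - 501, - 275, - 265, - 238/3,  -  817/17, 211/2,210, 229,399,402,503,  543,  589.55,608, 798] 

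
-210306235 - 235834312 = -446140547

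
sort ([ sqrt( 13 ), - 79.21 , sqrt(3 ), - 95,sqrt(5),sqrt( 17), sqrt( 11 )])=[ - 95, - 79.21, sqrt ( 3 ), sqrt(5),sqrt(11 ), sqrt(13), sqrt(17 )]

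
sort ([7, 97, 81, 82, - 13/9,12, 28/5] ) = [ - 13/9,28/5,7, 12,81,  82, 97]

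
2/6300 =1/3150 =0.00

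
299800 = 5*59960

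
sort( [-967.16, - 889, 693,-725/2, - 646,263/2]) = [ - 967.16, - 889, - 646,-725/2, 263/2, 693] 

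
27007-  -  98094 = 125101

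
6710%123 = 68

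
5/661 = 5/661 = 0.01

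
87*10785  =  938295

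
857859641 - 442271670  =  415587971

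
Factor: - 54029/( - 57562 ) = 2^( - 1) * 17^(  -  1 ) * 97^1 * 557^1*1693^( - 1) 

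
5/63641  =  5/63641=   0.00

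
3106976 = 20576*151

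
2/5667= 2/5667=   0.00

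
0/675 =0  =  0.00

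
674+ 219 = 893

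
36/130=18/65 =0.28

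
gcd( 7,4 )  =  1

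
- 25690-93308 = -118998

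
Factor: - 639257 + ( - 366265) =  - 2^1*3^1*7^1*89^1*269^1 = - 1005522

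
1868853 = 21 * 88993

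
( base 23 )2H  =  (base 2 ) 111111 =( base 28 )27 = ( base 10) 63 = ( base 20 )33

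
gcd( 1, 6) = 1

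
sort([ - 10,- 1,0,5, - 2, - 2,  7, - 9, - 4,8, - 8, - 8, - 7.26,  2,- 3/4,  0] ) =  [ - 10,- 9,-8, - 8, - 7.26,-4, - 2, - 2, - 1, - 3/4,0,0,2 , 5, 7, 8] 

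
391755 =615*637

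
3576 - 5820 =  - 2244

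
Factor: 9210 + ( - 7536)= 1674 = 2^1*3^3*31^1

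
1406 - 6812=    - 5406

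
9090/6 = 1515= 1515.00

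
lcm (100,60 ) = 300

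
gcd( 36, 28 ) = 4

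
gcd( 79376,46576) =656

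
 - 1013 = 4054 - 5067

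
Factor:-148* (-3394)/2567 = 502312/2567 =2^3*17^ ( - 1) * 37^1*151^( - 1 ) * 1697^1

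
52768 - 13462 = 39306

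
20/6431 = 20/6431 = 0.00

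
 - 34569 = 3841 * ( - 9)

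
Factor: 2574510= 2^1*3^1*5^1*85817^1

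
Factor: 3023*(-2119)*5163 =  - 3^1*13^1*163^1*1721^1*3023^1= - 33072820131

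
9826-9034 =792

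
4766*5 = 23830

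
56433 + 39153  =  95586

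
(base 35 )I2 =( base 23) 14b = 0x278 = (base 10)632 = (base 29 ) ln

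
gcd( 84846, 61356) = 6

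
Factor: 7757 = 7757^1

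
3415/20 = 683/4 = 170.75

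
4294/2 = 2147 = 2147.00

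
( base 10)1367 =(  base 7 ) 3662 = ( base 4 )111113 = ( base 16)557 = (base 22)2I3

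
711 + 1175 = 1886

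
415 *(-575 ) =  - 238625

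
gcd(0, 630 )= 630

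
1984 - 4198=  - 2214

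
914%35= 4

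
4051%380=251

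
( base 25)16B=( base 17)2c4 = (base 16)312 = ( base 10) 786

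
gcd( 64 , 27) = 1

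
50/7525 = 2/301 = 0.01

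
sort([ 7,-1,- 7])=[ -7, -1, 7] 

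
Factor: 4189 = 59^1*71^1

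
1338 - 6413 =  - 5075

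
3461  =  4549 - 1088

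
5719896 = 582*9828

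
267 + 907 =1174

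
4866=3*1622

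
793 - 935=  - 142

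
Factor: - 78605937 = - 3^3*1597^1*1823^1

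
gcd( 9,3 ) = 3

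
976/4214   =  488/2107 =0.23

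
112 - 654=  - 542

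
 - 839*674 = -565486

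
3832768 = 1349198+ 2483570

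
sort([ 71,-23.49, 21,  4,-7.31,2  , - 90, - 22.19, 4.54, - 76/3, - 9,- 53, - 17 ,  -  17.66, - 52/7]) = [ - 90, - 53,-76/3, - 23.49, -22.19, -17.66, - 17, - 9 , - 52/7, - 7.31  ,  2,  4, 4.54, 21 , 71 ]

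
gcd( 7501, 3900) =13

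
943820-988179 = -44359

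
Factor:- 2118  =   - 2^1*3^1 * 353^1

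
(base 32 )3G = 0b1110000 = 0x70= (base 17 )6a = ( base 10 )112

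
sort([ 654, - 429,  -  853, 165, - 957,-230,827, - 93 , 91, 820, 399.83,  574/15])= [ - 957, - 853, - 429, - 230, - 93, 574/15,91,165,399.83, 654,820, 827]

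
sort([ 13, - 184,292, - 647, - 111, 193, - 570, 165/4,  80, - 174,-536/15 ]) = [ - 647,-570, - 184, - 174, - 111, - 536/15, 13, 165/4, 80, 193, 292] 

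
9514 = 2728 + 6786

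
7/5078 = 7/5078 = 0.00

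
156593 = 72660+83933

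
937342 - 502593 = 434749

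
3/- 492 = -1 + 163/164 = - 0.01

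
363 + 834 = 1197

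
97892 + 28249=126141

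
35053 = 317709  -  282656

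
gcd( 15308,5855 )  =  1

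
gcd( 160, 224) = 32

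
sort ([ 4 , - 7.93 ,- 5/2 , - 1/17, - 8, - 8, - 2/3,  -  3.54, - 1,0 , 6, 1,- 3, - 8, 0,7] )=[-8, - 8, - 8 , - 7.93,  -  3.54, - 3,-5/2, - 1, - 2/3, - 1/17,0, 0,1 , 4, 6,7 ] 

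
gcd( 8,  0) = 8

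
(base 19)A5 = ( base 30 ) 6F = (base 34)5p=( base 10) 195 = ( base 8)303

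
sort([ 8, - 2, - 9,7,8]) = [ - 9, - 2,  7,8, 8 ] 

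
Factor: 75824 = 2^4*7^1*677^1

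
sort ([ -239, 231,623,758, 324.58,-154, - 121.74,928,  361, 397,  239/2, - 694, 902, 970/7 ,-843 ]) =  [-843,-694,  -  239,-154,  -  121.74,239/2  ,  970/7,231,324.58,361, 397,  623, 758, 902,928 ]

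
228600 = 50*4572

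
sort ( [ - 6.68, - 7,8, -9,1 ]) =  [  -  9, - 7, - 6.68,1,8]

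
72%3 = 0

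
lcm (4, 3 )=12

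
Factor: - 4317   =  -3^1*1439^1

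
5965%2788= 389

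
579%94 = 15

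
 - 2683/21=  - 2683/21 = - 127.76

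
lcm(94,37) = 3478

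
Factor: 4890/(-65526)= -5^1*67^( -1) = - 5/67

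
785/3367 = 785/3367 =0.23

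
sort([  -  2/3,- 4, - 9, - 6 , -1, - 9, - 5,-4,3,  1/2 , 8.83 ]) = [  -  9, - 9, - 6, -5,-4, - 4, - 1, - 2/3, 1/2,3,8.83 ] 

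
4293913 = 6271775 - 1977862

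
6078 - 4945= 1133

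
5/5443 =5/5443= 0.00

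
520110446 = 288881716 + 231228730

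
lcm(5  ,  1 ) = 5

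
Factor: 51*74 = 3774=2^1 *3^1 * 17^1*  37^1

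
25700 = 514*50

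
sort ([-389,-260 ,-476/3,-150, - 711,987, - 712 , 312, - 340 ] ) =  [ -712, -711, -389, - 340,-260, - 476/3,-150,312, 987]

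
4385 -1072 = 3313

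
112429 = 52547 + 59882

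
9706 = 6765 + 2941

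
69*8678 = 598782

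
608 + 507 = 1115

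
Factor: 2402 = 2^1*1201^1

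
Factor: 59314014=2^1*3^2* 3295223^1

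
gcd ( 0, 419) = 419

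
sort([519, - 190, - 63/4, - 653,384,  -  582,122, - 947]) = [-947,- 653, - 582, - 190  ,-63/4, 122, 384, 519] 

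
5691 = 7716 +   -  2025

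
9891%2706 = 1773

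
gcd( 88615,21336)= 1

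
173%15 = 8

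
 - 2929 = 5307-8236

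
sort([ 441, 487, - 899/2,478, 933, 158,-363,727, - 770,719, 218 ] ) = [ - 770 ,-899/2, - 363,158, 218,441,  478, 487, 719, 727,  933]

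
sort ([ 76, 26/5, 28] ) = [ 26/5,28,76 ]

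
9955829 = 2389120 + 7566709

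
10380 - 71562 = -61182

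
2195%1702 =493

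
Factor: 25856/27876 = 64/69  =  2^6*3^(-1 )*23^ (-1 ) 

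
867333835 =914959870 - 47626035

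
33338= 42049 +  -8711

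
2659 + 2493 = 5152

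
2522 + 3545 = 6067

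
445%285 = 160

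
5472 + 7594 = 13066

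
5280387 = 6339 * 833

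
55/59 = 55/59 = 0.93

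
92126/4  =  46063/2 = 23031.50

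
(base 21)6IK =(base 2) 101111100100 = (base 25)4lj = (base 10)3044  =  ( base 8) 5744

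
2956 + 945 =3901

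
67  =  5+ 62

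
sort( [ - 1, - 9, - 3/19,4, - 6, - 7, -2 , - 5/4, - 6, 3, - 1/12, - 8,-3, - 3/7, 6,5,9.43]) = [ -9, - 8, - 7, - 6, - 6,  -  3,  -  2, - 5/4,  -  1, - 3/7, - 3/19, - 1/12 , 3 , 4  ,  5 , 6, 9.43]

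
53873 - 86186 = - 32313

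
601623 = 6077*99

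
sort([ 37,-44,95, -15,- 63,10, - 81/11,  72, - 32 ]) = [ - 63, - 44, - 32, - 15,-81/11,10,37,72, 95] 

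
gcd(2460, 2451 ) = 3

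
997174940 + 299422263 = 1296597203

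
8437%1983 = 505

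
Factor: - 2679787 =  - 11^2*22147^1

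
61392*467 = 28670064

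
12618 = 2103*6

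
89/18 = 89/18 = 4.94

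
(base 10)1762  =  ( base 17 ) 61B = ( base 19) 4ge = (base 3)2102021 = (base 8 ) 3342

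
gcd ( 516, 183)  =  3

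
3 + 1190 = 1193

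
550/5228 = 275/2614 = 0.11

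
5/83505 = 1/16701 = 0.00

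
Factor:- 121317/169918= -327/458=-2^(  -  1 )*3^1 *109^1*229^( - 1) 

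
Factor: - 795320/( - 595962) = 397660/297981 = 2^2*3^( - 2)*5^1*59^1* 113^( - 1 )*293^( - 1) * 337^1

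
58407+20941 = 79348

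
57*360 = 20520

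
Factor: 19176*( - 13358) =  - 256153008 = - 2^4*3^1*17^1*47^1*6679^1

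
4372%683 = 274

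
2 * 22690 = 45380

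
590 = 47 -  - 543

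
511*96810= 49469910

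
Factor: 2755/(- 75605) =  - 551/15121 = -19^1*29^1 * 15121^ ( - 1)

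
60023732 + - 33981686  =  26042046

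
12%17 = 12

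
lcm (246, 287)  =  1722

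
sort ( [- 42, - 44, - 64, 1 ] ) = [  -  64,-44, - 42, 1]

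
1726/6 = 287 +2/3 = 287.67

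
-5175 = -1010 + -4165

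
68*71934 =4891512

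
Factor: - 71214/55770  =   - 5^( - 1)*13^( - 1 )*83^1 = - 83/65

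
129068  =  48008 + 81060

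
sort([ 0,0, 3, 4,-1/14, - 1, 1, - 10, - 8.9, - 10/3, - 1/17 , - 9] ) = [ - 10,- 9, - 8.9,-10/3, - 1, - 1/14, - 1/17, 0, 0, 1,3, 4]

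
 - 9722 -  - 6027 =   -  3695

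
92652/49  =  1890+6/7  =  1890.86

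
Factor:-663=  - 3^1*13^1*17^1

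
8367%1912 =719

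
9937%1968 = 97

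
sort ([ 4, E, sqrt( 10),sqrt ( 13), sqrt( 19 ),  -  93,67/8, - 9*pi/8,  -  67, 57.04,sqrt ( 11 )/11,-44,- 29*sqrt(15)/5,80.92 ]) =[ - 93, - 67,-44, - 29*sqrt( 15 ) /5,- 9*pi/8, sqrt( 11) /11,E, sqrt( 10 ), sqrt( 13 ),4,  sqrt( 19 ),67/8,57.04,80.92]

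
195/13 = 15 = 15.00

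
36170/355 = 7234/71  =  101.89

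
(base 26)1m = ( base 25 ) 1n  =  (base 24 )20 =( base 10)48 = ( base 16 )30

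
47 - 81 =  - 34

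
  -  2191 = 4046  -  6237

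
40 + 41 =81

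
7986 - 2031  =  5955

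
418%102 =10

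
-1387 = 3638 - 5025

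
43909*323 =14182607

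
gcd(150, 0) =150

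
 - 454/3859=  - 2/17 = -  0.12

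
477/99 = 53/11 = 4.82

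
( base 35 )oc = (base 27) 14F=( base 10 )852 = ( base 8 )1524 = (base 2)1101010100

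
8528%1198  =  142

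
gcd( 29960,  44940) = 14980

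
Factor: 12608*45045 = 2^6*3^2 *5^1*7^1*11^1*13^1*197^1 = 567927360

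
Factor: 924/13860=1/15 = 3^( - 1)*5^( - 1) 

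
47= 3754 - 3707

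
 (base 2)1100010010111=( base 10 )6295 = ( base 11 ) 4803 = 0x1897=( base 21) E5G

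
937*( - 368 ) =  - 344816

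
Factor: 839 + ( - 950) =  - 3^1*37^1 = -111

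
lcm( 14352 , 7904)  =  545376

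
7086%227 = 49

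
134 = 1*134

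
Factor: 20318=2^1*10159^1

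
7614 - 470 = 7144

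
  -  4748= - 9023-  -  4275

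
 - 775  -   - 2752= 1977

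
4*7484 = 29936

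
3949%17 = 5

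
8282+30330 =38612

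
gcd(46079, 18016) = 1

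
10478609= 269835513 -259356904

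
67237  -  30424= 36813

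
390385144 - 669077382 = -278692238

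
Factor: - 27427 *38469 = -1055089263= - 3^1*12823^1*27427^1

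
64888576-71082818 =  - 6194242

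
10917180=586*18630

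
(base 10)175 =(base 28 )67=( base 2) 10101111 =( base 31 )5k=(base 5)1200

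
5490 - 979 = 4511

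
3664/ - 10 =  - 367 + 3/5 = - 366.40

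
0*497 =0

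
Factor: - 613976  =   - 2^3*11^1 * 6977^1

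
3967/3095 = 3967/3095=1.28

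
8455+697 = 9152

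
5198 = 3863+1335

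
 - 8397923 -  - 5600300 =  - 2797623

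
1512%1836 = 1512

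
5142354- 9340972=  - 4198618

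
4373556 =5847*748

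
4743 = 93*51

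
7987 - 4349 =3638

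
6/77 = 6/77 = 0.08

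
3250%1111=1028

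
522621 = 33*15837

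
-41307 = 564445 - 605752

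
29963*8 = 239704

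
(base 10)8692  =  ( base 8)20764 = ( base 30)9JM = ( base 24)f24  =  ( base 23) G9L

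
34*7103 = 241502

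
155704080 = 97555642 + 58148438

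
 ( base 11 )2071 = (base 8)5264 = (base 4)222310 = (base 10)2740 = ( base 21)64A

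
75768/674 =37884/337 = 112.42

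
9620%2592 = 1844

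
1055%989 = 66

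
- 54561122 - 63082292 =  - 117643414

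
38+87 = 125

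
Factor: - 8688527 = -8688527^1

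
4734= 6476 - 1742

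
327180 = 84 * 3895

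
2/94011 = 2/94011=0.00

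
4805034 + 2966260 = 7771294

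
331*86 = 28466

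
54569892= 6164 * 8853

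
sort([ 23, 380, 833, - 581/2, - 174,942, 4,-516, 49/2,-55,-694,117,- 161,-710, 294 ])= [ - 710,-694, - 516,  -  581/2, - 174, - 161, - 55,4,23, 49/2, 117,294,  380,833, 942 ]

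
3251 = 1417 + 1834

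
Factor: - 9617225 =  - 5^2*37^2*281^1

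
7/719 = 7/719 = 0.01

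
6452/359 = 17 + 349/359 = 17.97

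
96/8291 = 96/8291  =  0.01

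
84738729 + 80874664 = 165613393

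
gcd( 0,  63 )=63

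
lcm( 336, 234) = 13104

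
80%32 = 16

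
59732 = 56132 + 3600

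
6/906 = 1/151 =0.01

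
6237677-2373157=3864520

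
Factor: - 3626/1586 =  - 7^2*13^ ( - 1 )*37^1*61^ ( - 1) = -  1813/793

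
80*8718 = 697440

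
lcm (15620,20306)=203060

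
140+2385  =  2525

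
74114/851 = 74114/851 = 87.09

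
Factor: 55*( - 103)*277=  - 1569205 =- 5^1*11^1*103^1*277^1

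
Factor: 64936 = 2^3 *8117^1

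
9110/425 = 1822/85 = 21.44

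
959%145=89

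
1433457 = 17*84321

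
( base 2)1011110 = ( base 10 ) 94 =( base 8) 136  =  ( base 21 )4a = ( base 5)334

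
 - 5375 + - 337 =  - 5712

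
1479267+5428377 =6907644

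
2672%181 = 138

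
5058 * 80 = 404640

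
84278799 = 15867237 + 68411562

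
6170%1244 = 1194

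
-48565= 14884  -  63449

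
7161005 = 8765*817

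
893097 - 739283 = 153814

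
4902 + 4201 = 9103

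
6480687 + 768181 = 7248868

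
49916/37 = 49916/37 =1349.08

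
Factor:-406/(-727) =2^1*7^1*29^1*727^(-1)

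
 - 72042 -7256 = -79298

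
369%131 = 107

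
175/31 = 175/31 = 5.65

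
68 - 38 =30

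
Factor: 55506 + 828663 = 884169 = 3^3*11^1*13^1* 229^1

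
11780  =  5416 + 6364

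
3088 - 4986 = -1898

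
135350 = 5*27070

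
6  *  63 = 378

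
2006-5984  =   - 3978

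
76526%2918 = 658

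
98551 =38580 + 59971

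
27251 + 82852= 110103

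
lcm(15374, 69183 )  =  138366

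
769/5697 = 769/5697 = 0.13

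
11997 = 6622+5375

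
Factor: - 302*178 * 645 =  - 2^2 * 3^1* 5^1*43^1 *89^1 * 151^1 = - 34672620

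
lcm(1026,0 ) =0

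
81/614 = 81/614 = 0.13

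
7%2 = 1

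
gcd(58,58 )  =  58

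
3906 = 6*651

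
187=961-774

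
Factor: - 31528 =-2^3*7^1* 563^1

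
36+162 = 198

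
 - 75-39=-114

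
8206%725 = 231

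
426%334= 92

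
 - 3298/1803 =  - 3298/1803 = - 1.83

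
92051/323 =92051/323=284.99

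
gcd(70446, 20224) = 2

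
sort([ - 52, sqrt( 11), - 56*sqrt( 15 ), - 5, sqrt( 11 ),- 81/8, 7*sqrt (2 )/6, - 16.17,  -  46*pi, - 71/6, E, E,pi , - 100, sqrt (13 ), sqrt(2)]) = [ - 56*sqrt(15),-46*pi, - 100, - 52, - 16.17 , - 71/6, - 81/8, - 5, sqrt ( 2),7*sqrt( 2)/6, E,E, pi, sqrt( 11), sqrt (11), sqrt(13 )]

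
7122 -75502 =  - 68380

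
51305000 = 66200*775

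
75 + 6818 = 6893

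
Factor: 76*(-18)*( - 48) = 2^7*3^3* 19^1 = 65664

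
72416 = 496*146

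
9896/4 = 2474=2474.00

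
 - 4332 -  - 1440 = -2892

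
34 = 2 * 17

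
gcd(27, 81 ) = 27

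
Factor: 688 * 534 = 2^5  *3^1*43^1*89^1 = 367392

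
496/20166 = 248/10083= 0.02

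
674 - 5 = 669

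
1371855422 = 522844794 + 849010628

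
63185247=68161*927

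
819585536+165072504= 984658040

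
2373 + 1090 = 3463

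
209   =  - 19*( - 11)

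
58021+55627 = 113648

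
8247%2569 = 540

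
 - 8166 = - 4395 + - 3771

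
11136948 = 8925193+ 2211755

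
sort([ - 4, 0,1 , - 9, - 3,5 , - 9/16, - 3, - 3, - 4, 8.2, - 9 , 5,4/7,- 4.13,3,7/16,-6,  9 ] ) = [-9, - 9, - 6,-4.13, - 4,  -  4, - 3,-3,-3,-9/16,0,7/16,4/7,1,3 , 5,5,8.2,9] 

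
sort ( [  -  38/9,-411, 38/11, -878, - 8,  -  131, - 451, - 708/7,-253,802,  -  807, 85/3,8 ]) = [-878,-807, - 451, - 411,-253,-131, - 708/7, - 8,-38/9,38/11,8, 85/3,802]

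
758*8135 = 6166330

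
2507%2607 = 2507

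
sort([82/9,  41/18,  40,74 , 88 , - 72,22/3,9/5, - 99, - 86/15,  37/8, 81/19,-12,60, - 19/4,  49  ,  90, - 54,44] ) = [ - 99, - 72, - 54, - 12, - 86/15 , - 19/4,9/5,41/18,81/19, 37/8, 22/3,82/9,40, 44,49, 60,74 , 88,90]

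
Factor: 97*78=7566 = 2^1*3^1*13^1*97^1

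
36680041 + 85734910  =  122414951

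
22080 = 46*480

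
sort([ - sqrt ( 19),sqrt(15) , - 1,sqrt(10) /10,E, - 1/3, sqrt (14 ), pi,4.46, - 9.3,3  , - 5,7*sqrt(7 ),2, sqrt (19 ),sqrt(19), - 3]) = [ - 9.3, - 5, - sqrt(19 ), - 3, - 1, - 1/3, sqrt( 10)/10, 2, E , 3,pi , sqrt( 14),sqrt(15),sqrt(19), sqrt ( 19 ),4.46, 7*sqrt(7)] 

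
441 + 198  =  639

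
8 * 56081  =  448648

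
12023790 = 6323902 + 5699888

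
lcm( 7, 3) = 21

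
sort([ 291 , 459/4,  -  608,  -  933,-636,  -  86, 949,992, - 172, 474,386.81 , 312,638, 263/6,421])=[ - 933, - 636,- 608,-172,-86,263/6 , 459/4,291,  312,386.81,421 , 474 , 638,949, 992]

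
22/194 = 11/97  =  0.11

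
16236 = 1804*9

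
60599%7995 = 4634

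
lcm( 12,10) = 60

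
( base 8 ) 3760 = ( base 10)2032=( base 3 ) 2210021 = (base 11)1588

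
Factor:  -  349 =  - 349^1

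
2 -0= 2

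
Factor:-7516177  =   - 1913^1*3929^1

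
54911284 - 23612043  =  31299241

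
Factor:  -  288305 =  - 5^1 * 23^2*109^1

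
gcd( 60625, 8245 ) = 485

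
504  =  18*28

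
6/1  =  6 = 6.00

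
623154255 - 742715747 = -119561492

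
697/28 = 24 + 25/28=24.89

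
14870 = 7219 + 7651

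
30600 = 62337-31737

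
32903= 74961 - 42058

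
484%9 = 7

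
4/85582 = 2/42791= 0.00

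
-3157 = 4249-7406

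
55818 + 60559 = 116377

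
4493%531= 245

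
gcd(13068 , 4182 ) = 6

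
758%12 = 2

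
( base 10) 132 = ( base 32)44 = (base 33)40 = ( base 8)204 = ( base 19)6I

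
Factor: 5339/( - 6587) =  - 7^( - 1 )*19^1 * 281^1 *941^(-1 )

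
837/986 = 837/986 =0.85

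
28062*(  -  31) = -869922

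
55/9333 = 55/9333=0.01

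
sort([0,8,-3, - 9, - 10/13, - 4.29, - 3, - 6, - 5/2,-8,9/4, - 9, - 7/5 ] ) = [ - 9 ,-9, - 8, - 6, - 4.29, - 3, - 3,-5/2,- 7/5, - 10/13, 0, 9/4, 8]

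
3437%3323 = 114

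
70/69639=70/69639 = 0.00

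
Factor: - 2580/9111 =-860/3037=-2^2*5^1 * 43^1*3037^( - 1)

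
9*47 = 423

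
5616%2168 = 1280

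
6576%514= 408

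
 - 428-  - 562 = 134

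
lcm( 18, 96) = 288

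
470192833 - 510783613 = -40590780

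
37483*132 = 4947756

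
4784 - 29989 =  - 25205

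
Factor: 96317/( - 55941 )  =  -3^( - 1)*13^1*29^ ( - 1 ) * 31^1*239^1*643^( - 1 )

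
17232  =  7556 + 9676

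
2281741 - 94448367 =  - 92166626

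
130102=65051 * 2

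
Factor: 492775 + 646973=1139748 = 2^2 * 3^1 * 17^1*37^1 * 151^1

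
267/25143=89/8381= 0.01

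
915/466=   915/466 = 1.96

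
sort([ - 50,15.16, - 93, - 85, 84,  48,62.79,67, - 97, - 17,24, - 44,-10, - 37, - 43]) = [ - 97, - 93,  -  85, - 50 ,-44, - 43, - 37,  -  17, - 10, 15.16,  24,48,62.79  ,  67,  84]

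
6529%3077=375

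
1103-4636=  - 3533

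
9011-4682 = 4329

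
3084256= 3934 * 784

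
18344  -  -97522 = 115866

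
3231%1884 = 1347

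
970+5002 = 5972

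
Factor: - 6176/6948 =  - 8/9 = - 2^3*3^(- 2) 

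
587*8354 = 4903798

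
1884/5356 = 471/1339 = 0.35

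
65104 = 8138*8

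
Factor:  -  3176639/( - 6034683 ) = 3^( - 1)* 41^1*77479^1*2011561^(-1 ) 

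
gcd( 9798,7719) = 3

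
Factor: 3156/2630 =6/5 =2^1  *3^1*5^ ( - 1) 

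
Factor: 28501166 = 2^1*14250583^1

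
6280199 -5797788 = 482411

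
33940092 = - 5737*(-5916)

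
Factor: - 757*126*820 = - 2^3*3^2*5^1*  7^1*41^1*757^1 =- 78213240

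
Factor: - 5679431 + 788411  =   - 4891020 = - 2^2*3^1*5^1 * 81517^1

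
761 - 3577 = -2816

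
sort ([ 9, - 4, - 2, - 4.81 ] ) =[ - 4.81, - 4, - 2, 9 ]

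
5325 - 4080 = 1245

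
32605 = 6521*5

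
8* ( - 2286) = - 18288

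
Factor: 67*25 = 1675 = 5^2*67^1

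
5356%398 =182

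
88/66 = 4/3 = 1.33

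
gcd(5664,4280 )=8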